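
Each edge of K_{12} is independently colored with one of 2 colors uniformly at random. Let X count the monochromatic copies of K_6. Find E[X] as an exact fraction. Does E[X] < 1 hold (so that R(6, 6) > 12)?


E[X] = C(12, 6) · 2^{1 − 15} = 924 · 2^{−14} = 924/16384.
As a reduced fraction: E[X] = 231/4096 ≈ 0.0564.
Is E[X] < 1? YES.
Since E[X] < 1, there exists a 2-coloring of K_{12} with no monochromatic K_6; hence R(6, 6) > 12.

E[X] = 231/4096 ≈ 0.0564; E[X] < 1, so R(6, 6) > 12.


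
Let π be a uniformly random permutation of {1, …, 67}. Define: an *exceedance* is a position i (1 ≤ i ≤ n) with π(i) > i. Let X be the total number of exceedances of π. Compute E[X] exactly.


Write X = Σ_{i=1}^{67} X_i, where X_i = 1_{π(i) > i}.
For each fixed i, π(i) is uniform over {1, …, 67} (marginal of a uniform permutation), so P[π(i) > i] = (n − i)/n. Summing: Σ_{i=1}^{67} (n − i)/n = (0 + 1 + … + 66)/67 = 67(67 − 1)/(2·67) = (67 − 1)/2.
Hence E[X] = Σ_{i=1}^{67} (67 − i)/67 = 33 ≈ 33.0000.

E[X] = 33 = 33.0000.


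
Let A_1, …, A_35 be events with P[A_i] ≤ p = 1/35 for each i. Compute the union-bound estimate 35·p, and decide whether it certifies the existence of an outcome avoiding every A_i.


Union bound: P[∪_{i=1}^{35} A_i] ≤ Σ_i P[A_i] ≤ 35·p = 35·(1/35) = 1.
Numerically: 1 ≈ 1.00000.
Is 1 < 1? NO.
Since the bound 1 is ≥ 1, the union bound is uninformative here; it does NOT by itself certify existence.

35·p = 1 ≈ 1.00000; existence NOT certified by the union bound.


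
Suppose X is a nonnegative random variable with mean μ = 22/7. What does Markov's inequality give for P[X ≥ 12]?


μ = E[X] = 22/7, a = 12.
Markov: P[X ≥ 12] ≤ μ/a = (22/7)/12 = 11/42.
Numerically: ≈ 0.26190.
(Since a = 12 > μ = 3.14286, the bound 11/42 is < 1 and informative.)

P[X ≥ 12] ≤ 11/42 ≈ 0.26190.


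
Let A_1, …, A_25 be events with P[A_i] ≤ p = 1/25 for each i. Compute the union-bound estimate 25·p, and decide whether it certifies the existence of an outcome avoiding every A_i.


Union bound: P[∪_{i=1}^{25} A_i] ≤ Σ_i P[A_i] ≤ 25·p = 25·(1/25) = 1.
Numerically: 1 ≈ 1.00000.
Is 1 < 1? NO.
Since the bound 1 is ≥ 1, the union bound is uninformative here; it does NOT by itself certify existence.

25·p = 1 ≈ 1.00000; existence NOT certified by the union bound.


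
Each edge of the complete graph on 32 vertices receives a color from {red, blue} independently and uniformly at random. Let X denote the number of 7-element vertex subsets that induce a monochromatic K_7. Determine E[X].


Let X = Σ_S X_S over the C(32, 7) = 3365856 subsets S of size 7, where X_S = 1 if the K_7 on S is monochromatic.
For a fixed S, the K_7 on S has C(7, 2) = 21 edges. P[all 21 edges red] = (1/2)^21, and likewise for blue, so P[monochromatic] = 2·(1/2)^21 = 2^{1 − 21} = 1/1048576.
By linearity of expectation: E[X] = C(32, 7) · 2^{1 − 21} = 3365856 · 1/1048576 = 105183/32768.
Numerically: E[X] ≈ 3.209930.

E[X] = C(32,7)·2^(1−C(7,2)) = 105183/32768 ≈ 3.209930.


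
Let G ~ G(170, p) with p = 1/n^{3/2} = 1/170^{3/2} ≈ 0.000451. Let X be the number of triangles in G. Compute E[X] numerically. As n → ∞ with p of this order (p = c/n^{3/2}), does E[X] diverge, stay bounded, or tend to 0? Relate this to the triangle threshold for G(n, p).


Number of potential triangles: C(170, 3) = 804440.
Each occurs with probability p³ ≈ (0.000451)³ ≈ 9.18290e-11.
By linearity: E[X] = C(170, 3)·p³ ≈ 804440 · 9.18290e-11 ≈ 0.000.
Since α = 3/2 > 1, p = c/n^{3/2} = o(1/n) is below the triangle threshold p ~ 1/n. Asymptotically E[X] ~ (c³/6)·n^{3(1−α)} = (1³/6)·n^{-1.5} → 0, so by Markov's inequality G has no triangles w.h.p.

E[X] ≈ 0.000; in regime p = Θ(1/n^{3/2}) E[X] tends to 0 (below the triangle threshold p ~ 1/n).


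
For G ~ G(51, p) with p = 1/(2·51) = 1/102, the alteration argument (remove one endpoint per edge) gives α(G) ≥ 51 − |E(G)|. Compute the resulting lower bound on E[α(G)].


E[|E(G)|] = C(51, 2)·p = 1275 · (1/102) = 25/2.
E[α(G)] ≥ n − E[|E(G)|] = 51 − 25/2 = 77/2.
Numerically: ≈ 38.500000.
(This is only a lower bound; the true E[α(G)] may be larger.)

E[α(G)] ≥ 77/2 ≈ 38.500000.


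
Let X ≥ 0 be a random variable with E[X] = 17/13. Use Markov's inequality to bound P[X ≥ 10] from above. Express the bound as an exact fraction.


μ = E[X] = 17/13, a = 10.
Markov: P[X ≥ 10] ≤ μ/a = (17/13)/10 = 17/130.
Numerically: ≈ 0.1308.
(Since a = 10 > μ = 1.3077, the bound 17/130 is < 1 and informative.)

P[X ≥ 10] ≤ 17/130 ≈ 0.1308.


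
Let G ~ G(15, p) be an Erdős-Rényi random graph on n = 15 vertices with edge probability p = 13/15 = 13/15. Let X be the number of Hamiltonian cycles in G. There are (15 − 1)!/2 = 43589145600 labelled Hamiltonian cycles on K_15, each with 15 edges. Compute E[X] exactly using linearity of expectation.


K_15 has (15 − 1)!/2 = 43589145600 labelled Hamiltonian cycles.
For each such Hamiltonian cycle H, let X_H = 1 if all 15 edges of H are present in G. Then P[X_H = 1] = p^{15} = (13/15)^{15} = 51185893014090757/437893890380859375.
Summing the indicators: E[X] = Σ_H E[X_H] = 43589145600 · p^{15} = 43589145600 · 51185893014090757/437893890380859375 = 367267381606127548722176/72081298828125.
Numerically: E[X] ≈ 5.095e+09.

E[X] = 43589145600 · (13/15)^{15} = 367267381606127548722176/72081298828125 ≈ 5.095e+09.


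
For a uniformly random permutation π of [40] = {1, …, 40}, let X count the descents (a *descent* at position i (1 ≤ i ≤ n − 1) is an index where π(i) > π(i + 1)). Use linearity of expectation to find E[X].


Write X = Σ X_I over i = 1, …, 39, with X_I the indicator of one descent.
There are 39 indicators.
For each fixed i, the pair (π(i), π(i+1)) is a uniformly random ordered pair of distinct values from {1, …, 40}; by symmetry P[π(i) > π(i+1)] = 1/2.
By linearity: E[X] = 39 · (1/2) = (40 − 1) · (1/2) = 39/2 ≈ 19.500000.

E[X] = 39/2 = 19.500000.


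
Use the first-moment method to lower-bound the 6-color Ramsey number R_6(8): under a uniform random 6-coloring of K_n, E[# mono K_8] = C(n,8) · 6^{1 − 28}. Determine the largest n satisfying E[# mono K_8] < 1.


We need C(n, 8) · 6^{1 − 28} < 1, i.e. C(n, 8) < 6^{28 − 1} = 1023490369077469249536.
Check values of n near the boundary:
  n = 1592: C(1592, 8) = 1005480414540892933435; 1005480414540892933435 < 1023490369077469249536? YES
  n = 1593: C(1593, 8) = 1010555394551193970323; 1010555394551193970323 < 1023490369077469249536? YES
  n = 1594: C(1594, 8) = 1015652773590544255167; 1015652773590544255167 < 1023490369077469249536? YES
  n = 1595: C(1595, 8) = 1020772636343363633895; 1020772636343363633895 < 1023490369077469249536? YES
  n = 1596: C(1596, 8) = 1025915067760710553965; 1025915067760710553965 < 1023490369077469249536? NO
  n = 1597: C(1597, 8) = 1031080153060953275445; 1031080153060953275445 < 1023490369077469249536? NO
  n = 1598: C(1598, 8) = 1036267977730442348529; 1036267977730442348529 < 1023490369077469249536? NO
The largest n with C(n, 8) < 1023490369077469249536 is n = 1595 (where E[X] = 113419181815929292655/113721152119718805504 ≈ 0.9973). Hence R_6(8) > 1595, i.e. R_6(8) ≥ 1596.

Largest n = 1595; hence R_6(8) > 1595.


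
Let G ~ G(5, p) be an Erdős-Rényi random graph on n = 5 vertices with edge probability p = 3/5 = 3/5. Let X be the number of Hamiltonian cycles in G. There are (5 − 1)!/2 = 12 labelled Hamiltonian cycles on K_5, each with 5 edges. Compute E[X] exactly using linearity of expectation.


K_5 has (5 − 1)!/2 = 12 labelled Hamiltonian cycles.
For each such Hamiltonian cycle H, let X_H = 1 if all 5 edges of H are present in G. Then P[X_H = 1] = p^{5} = (3/5)^{5} = 243/3125.
By linearity of expectation: E[X] = Σ_H E[X_H] = 12 · p^{5} = 12 · 243/3125 = 2916/3125.
Numerically: E[X] ≈ 0.933.

E[X] = 12 · (3/5)^{5} = 2916/3125 ≈ 0.933.


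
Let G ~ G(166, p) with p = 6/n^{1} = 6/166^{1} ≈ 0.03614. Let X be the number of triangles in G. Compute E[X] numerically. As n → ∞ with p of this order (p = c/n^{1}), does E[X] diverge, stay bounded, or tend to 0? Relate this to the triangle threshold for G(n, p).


Number of potential triangles: C(166, 3) = 748660.
Each occurs with probability p³ ≈ (0.03614)³ ≈ 4.722038e-05.
By linearity: E[X] = C(166, 3)·p³ ≈ 748660 · 4.722038e-05 ≈ 35.3520.
Here α = 1, so p = 6/n is exactly at the triangle threshold p ~ 1/n. Asymptotically E[X] → c³/6 = 6³/6 = 36 ≈ 36.0000, a bounded constant. In this regime the triangle count is asymptotically Poisson(c³/6).

E[X] ≈ 35.3520; in regime p = Θ(1/n^{1}) E[X] stays bounded (at the triangle threshold p ~ 1/n).


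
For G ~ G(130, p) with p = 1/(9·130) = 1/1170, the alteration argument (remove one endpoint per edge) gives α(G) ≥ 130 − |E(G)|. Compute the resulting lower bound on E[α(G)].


E[|E(G)|] = C(130, 2)·p = 8385 · (1/1170) = 43/6.
E[α(G)] ≥ n − E[|E(G)|] = 130 − 43/6 = 737/6.
Numerically: ≈ 122.83333.
(This is only a lower bound; the true E[α(G)] may be larger.)

E[α(G)] ≥ 737/6 ≈ 122.83333.


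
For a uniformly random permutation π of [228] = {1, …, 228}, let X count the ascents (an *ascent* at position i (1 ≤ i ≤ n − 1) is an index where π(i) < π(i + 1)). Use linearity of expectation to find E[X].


Write X = Σ X_I over i = 1, …, 227, with X_I the indicator of one ascent.
There are 227 indicators.
For each fixed i, the pair (π(i), π(i+1)) is a uniformly random ordered pair of distinct values from {1, …, 228}; by symmetry P[π(i) < π(i+1)] = 1/2.
By linearity: E[X] = 227 · (1/2) = (228 − 1) · (1/2) = 227/2 ≈ 113.500.

E[X] = 227/2 = 113.500.


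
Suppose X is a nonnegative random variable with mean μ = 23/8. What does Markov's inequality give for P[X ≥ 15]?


μ = E[X] = 23/8, a = 15.
Markov: P[X ≥ 15] ≤ μ/a = (23/8)/15 = 23/120.
Numerically: ≈ 0.191667.
(Since a = 15 > μ = 2.875000, the bound 23/120 is < 1 and informative.)

P[X ≥ 15] ≤ 23/120 ≈ 0.191667.


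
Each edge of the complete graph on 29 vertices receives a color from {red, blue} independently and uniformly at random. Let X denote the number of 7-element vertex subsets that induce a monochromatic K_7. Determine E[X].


Let X = Σ_S X_S over the C(29, 7) = 1560780 subsets S of size 7, where X_S = 1 if the K_7 on S is monochromatic.
For a fixed S, the K_7 on S has C(7, 2) = 21 edges. P[all 21 edges red] = (1/2)^21, and likewise for blue, so P[monochromatic] = 2·(1/2)^21 = 2^{1 − 21} = 1/1048576.
By linearity: E[X] = C(29, 7) · 2^{1 − 21} = 1560780 · 1/1048576 = 390195/262144.
Numerically: E[X] ≈ 1.488476.

E[X] = C(29,7)·2^(1−C(7,2)) = 390195/262144 ≈ 1.488476.


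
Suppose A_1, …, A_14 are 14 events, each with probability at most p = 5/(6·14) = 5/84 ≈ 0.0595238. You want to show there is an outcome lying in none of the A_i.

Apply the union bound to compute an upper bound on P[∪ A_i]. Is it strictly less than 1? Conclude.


Union bound: P[∪_{i=1}^{14} A_i] ≤ Σ_i P[A_i] ≤ 14·p = 14·(5/84) = 5/6.
Numerically: 5/6 ≈ 0.8333333.
Is 5/6 < 1? YES.
Since P[∪ A_i] ≤ 5/6 < 1, the complement has P[∩ A_i^c] ≥ 1 − 5/6 = 1/6 > 0, so some outcome avoids every A_i.

14·p = 5/6 ≈ 0.8333333; existence CERTIFIED by the union bound.


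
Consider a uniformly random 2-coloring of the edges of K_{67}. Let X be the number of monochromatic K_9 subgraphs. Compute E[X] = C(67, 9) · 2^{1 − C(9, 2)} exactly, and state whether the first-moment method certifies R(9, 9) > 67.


E[X] = C(67, 9) · 2^{1 − 36} = 42757703560 · 2^{−35} = 42757703560/34359738368.
As a reduced fraction: E[X] = 5344712945/4294967296 ≈ 1.244413.
Is E[X] < 1? NO.
Since E[X] ≥ 1, the first-moment bound is inconclusive at n = 67; it does NOT by itself certify R(9, 9) > 67.

E[X] = 5344712945/4294967296 ≈ 1.244413; E[X] ≥ 1; first-moment method inconclusive here.


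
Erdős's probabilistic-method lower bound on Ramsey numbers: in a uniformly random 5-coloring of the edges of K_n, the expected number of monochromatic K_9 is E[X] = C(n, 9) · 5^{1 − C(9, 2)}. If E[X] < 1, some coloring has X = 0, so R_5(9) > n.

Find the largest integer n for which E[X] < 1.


We need C(n, 9) · 5^{1 − 36} < 1, i.e. C(n, 9) < 5^{36 − 1} = 2910383045673370361328125.
Check values of n near the boundary:
  n = 2168: C(2168, 9) = 2867804175977929537095120; 2867804175977929537095120 < 2910383045673370361328125? YES
  n = 2169: C(2169, 9) = 2879753360044504243499683; 2879753360044504243499683 < 2910383045673370361328125? YES
  n = 2170: C(2170, 9) = 2891746779868845075610510; 2891746779868845075610510 < 2910383045673370361328125? YES
  n = 2171: C(2171, 9) = 2903784578674959601827205; 2903784578674959601827205 < 2910383045673370361328125? YES
  n = 2172: C(2172, 9) = 2915866900084148060642020; 2915866900084148060642020 < 2910383045673370361328125? NO
  n = 2173: C(2173, 9) = 2927993888115921319674265; 2927993888115921319674265 < 2910383045673370361328125? NO
The largest n with C(n, 9) < 2910383045673370361328125 is n = 2171 (where E[X] = 580756915734991920365441/582076609134674072265625 ≈ 0.99773). Hence R_5(9) > 2171, i.e. R_5(9) ≥ 2172.

Largest n = 2171; hence R_5(9) > 2171.


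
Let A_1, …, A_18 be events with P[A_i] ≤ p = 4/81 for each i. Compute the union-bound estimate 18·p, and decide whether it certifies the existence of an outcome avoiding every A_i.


Union bound: P[∪_{i=1}^{18} A_i] ≤ Σ_i P[A_i] ≤ 18·p = 18·(4/81) = 8/9.
Numerically: 8/9 ≈ 0.88889.
Is 8/9 < 1? YES.
Since P[∪ A_i] ≤ 8/9 < 1, the complement has P[∩ A_i^c] ≥ 1 − 8/9 = 1/9 > 0, so some outcome avoids every A_i.

18·p = 8/9 ≈ 0.88889; existence CERTIFIED by the union bound.


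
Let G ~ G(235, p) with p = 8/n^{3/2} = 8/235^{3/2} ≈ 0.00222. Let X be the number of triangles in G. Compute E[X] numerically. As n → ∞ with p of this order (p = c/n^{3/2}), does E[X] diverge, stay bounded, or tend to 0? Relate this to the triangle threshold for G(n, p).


Number of potential triangles: C(235, 3) = 2135445.
Each occurs with probability p³ ≈ (0.00222)³ ≈ 1.09513e-08.
By linearity: E[X] = C(235, 3)·p³ ≈ 2135445 · 1.09513e-08 ≈ 0.023.
Since α = 3/2 > 1, p = c/n^{3/2} = o(1/n) is below the triangle threshold p ~ 1/n. Asymptotically E[X] ~ (c³/6)·n^{3(1−α)} = (8³/6)·n^{-1.5} → 0, so by Markov's inequality G has no triangles w.h.p.

E[X] ≈ 0.023; in regime p = Θ(1/n^{3/2}) E[X] tends to 0 (below the triangle threshold p ~ 1/n).


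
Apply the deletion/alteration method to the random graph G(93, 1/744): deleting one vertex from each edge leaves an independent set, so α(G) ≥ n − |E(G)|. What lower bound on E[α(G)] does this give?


E[|E(G)|] = C(93, 2)·p = 4278 · (1/744) = 23/4.
E[α(G)] ≥ n − E[|E(G)|] = 93 − 23/4 = 349/4.
Numerically: ≈ 87.25000.
(This is only a lower bound; the true E[α(G)] may be larger.)

E[α(G)] ≥ 349/4 ≈ 87.25000.


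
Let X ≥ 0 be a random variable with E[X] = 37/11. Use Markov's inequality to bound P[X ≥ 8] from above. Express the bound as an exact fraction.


μ = E[X] = 37/11, a = 8.
Markov: P[X ≥ 8] ≤ μ/a = (37/11)/8 = 37/88.
Numerically: ≈ 0.420.
(Since a = 8 > μ = 3.364, the bound 37/88 is < 1 and informative.)

P[X ≥ 8] ≤ 37/88 ≈ 0.420.


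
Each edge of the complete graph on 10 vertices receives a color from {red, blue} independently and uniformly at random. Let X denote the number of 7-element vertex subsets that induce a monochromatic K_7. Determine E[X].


Let X = Σ_S X_S over the C(10, 7) = 120 subsets S of size 7, where X_S = 1 if the K_7 on S is monochromatic.
For a fixed S, the K_7 on S has C(7, 2) = 21 edges. P[all 21 edges red] = (1/2)^21, and likewise for blue, so P[monochromatic] = 2·(1/2)^21 = 2^{1 − 21} = 1/1048576.
By linearity of expectation: E[X] = C(10, 7) · 2^{1 − 21} = 120 · 1/1048576 = 15/131072.
Numerically: E[X] ≈ 0.00011.

E[X] = C(10,7)·2^(1−C(7,2)) = 15/131072 ≈ 0.00011.


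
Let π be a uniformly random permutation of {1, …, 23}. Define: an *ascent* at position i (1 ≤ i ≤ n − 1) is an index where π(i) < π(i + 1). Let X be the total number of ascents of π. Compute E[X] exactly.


Write X = Σ X_I over i = 1, …, 22, with X_I the indicator of one ascent.
There are 22 indicators.
For each fixed i, the pair (π(i), π(i+1)) is a uniformly random ordered pair of distinct values from {1, …, 23}; by symmetry P[π(i) < π(i+1)] = 1/2.
By linearity: E[X] = 22 · (1/2) = (23 − 1) · (1/2) = 11 ≈ 11.0000.

E[X] = 11 = 11.0000.


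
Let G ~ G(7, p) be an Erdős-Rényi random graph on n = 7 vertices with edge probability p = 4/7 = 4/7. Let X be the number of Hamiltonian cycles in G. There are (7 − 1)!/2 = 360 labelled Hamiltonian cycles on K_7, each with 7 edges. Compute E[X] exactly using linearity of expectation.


K_7 has (7 − 1)!/2 = 360 labelled Hamiltonian cycles.
For each such Hamiltonian cycle H, let X_H = 1 if all 7 edges of H are present in G. Then P[X_H = 1] = p^{7} = (4/7)^{7} = 16384/823543.
By linearity: E[X] = Σ_H E[X_H] = 360 · p^{7} = 360 · 16384/823543 = 5898240/823543.
Numerically: E[X] ≈ 7.162.

E[X] = 360 · (4/7)^{7} = 5898240/823543 ≈ 7.162.


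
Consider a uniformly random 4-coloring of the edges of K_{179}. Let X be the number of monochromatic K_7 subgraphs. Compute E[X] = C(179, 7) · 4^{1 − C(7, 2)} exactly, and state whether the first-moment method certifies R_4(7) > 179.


E[X] = C(179, 7) · 4^{1 − 21} = 1037437234460 · 4^{−20} = 1037437234460/1099511627776.
As a reduced fraction: E[X] = 259359308615/274877906944 ≈ 0.9435437.
Is E[X] < 1? YES.
Since E[X] < 1, there exists a 4-coloring of K_{179} with no monochromatic K_7; hence R_4(7) > 179.

E[X] = 259359308615/274877906944 ≈ 0.9435437; E[X] < 1, so R_4(7) > 179.


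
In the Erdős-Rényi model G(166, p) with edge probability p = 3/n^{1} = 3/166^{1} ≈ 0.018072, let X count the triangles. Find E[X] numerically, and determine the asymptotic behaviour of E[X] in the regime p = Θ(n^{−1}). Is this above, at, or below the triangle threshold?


Number of potential triangles: C(166, 3) = 748660.
Each occurs with probability p³ ≈ (0.018072)³ ≈ 5.9025476e-06.
By linearity: E[X] = C(166, 3)·p³ ≈ 748660 · 5.9025476e-06 ≈ 4.41900.
Here α = 1, so p = 3/n is exactly at the triangle threshold p ~ 1/n. Asymptotically E[X] → c³/6 = 3³/6 = 9/2 ≈ 4.50000, a bounded constant. In this regime the triangle count is asymptotically Poisson(c³/6).

E[X] ≈ 4.41900; in regime p = Θ(1/n^{1}) E[X] stays bounded (at the triangle threshold p ~ 1/n).


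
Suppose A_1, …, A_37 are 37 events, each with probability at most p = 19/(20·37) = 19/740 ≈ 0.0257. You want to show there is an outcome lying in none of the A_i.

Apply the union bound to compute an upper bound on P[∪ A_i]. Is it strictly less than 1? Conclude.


Union bound: P[∪_{i=1}^{37} A_i] ≤ Σ_i P[A_i] ≤ 37·p = 37·(19/740) = 19/20.
Numerically: 19/20 ≈ 0.9500.
Is 19/20 < 1? YES.
Since P[∪ A_i] ≤ 19/20 < 1, the complement has P[∩ A_i^c] ≥ 1 − 19/20 = 1/20 > 0, so some outcome avoids every A_i.

37·p = 19/20 ≈ 0.9500; existence CERTIFIED by the union bound.


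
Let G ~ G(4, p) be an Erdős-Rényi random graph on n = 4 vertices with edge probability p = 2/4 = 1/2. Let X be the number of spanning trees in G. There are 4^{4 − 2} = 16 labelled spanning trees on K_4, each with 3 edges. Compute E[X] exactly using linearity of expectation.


K_4 has 4^{4 − 2} = 16 labelled spanning trees.
For each such spanning tree H, let X_H = 1 if all 3 edges of H are present in G. Then P[X_H = 1] = p^{3} = (1/2)^{3} = 1/8.
Summing the indicators: E[X] = Σ_H E[X_H] = 16 · p^{3} = 16 · 1/8 = 2.
Numerically: E[X] ≈ 2.

E[X] = 16 · (1/2)^{3} = 2 ≈ 2.


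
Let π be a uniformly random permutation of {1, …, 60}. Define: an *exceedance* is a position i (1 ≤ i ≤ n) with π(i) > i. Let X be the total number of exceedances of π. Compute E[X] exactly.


Write X = Σ_{i=1}^{60} X_i, where X_i = 1_{π(i) > i}.
For each fixed i, π(i) is uniform over {1, …, 60} (marginal of a uniform permutation), so P[π(i) > i] = (n − i)/n. Summing: Σ_{i=1}^{60} (n − i)/n = (0 + 1 + … + 59)/60 = 60(60 − 1)/(2·60) = (60 − 1)/2.
Hence E[X] = Σ_{i=1}^{60} (60 − i)/60 = 59/2 ≈ 29.5000.

E[X] = 59/2 = 29.5000.


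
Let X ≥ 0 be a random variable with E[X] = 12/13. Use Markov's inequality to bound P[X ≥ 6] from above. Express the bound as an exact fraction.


μ = E[X] = 12/13, a = 6.
Markov: P[X ≥ 6] ≤ μ/a = (12/13)/6 = 2/13.
Numerically: ≈ 0.153846.
(Since a = 6 > μ = 0.923077, the bound 2/13 is < 1 and informative.)

P[X ≥ 6] ≤ 2/13 ≈ 0.153846.


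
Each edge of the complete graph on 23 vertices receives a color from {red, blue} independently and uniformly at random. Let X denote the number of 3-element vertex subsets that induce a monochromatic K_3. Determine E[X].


Let X = Σ_S X_S over the C(23, 3) = 1771 subsets S of size 3, where X_S = 1 if the K_3 on S is monochromatic.
For a fixed S, the K_3 on S has C(3, 2) = 3 edges. P[all 3 edges red] = (1/2)^3, and likewise for blue, so P[monochromatic] = 2·(1/2)^3 = 2^{1 − 3} = 1/4.
By linearity of expectation: E[X] = C(23, 3) · 2^{1 − 3} = 1771 · 1/4 = 1771/4.
Numerically: E[X] ≈ 442.750000.

E[X] = C(23,3)·2^(1−C(3,2)) = 1771/4 ≈ 442.750000.


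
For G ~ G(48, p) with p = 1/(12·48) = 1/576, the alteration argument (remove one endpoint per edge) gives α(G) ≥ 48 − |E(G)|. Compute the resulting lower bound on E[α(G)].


E[|E(G)|] = C(48, 2)·p = 1128 · (1/576) = 47/24.
E[α(G)] ≥ n − E[|E(G)|] = 48 − 47/24 = 1105/24.
Numerically: ≈ 46.041667.
(This is only a lower bound; the true E[α(G)] may be larger.)

E[α(G)] ≥ 1105/24 ≈ 46.041667.


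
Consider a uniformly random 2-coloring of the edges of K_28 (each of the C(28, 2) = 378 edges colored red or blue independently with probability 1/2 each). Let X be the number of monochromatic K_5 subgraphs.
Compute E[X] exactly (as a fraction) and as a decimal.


Let X = Σ_S X_S over the C(28, 5) = 98280 subsets S of size 5, where X_S = 1 if the K_5 on S is monochromatic.
For a fixed S, the K_5 on S has C(5, 2) = 10 edges. P[all 10 edges red] = (1/2)^10, and likewise for blue, so P[monochromatic] = 2·(1/2)^10 = 2^{1 − 10} = 1/512.
By linearity of expectation: E[X] = C(28, 5) · 2^{1 − 10} = 98280 · 1/512 = 12285/64.
Numerically: E[X] ≈ 191.953125.

E[X] = C(28,5)·2^(1−C(5,2)) = 12285/64 ≈ 191.953125.


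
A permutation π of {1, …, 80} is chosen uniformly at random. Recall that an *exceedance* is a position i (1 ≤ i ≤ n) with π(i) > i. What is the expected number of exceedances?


Write X = Σ_{i=1}^{80} X_i, where X_i = 1_{π(i) > i}.
For each fixed i, π(i) is uniform over {1, …, 80} (marginal of a uniform permutation), so P[π(i) > i] = (n − i)/n. Summing: Σ_{i=1}^{80} (n − i)/n = (0 + 1 + … + 79)/80 = 80(80 − 1)/(2·80) = (80 − 1)/2.
Hence E[X] = Σ_{i=1}^{80} (80 − i)/80 = 79/2 ≈ 39.500.

E[X] = 79/2 = 39.500.


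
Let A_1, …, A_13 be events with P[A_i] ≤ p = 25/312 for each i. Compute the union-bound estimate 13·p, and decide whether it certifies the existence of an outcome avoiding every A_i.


Union bound: P[∪_{i=1}^{13} A_i] ≤ Σ_i P[A_i] ≤ 13·p = 13·(25/312) = 25/24.
Numerically: 25/24 ≈ 1.04167.
Is 25/24 < 1? NO.
Since the bound 25/24 is ≥ 1, the union bound is uninformative here; it does NOT by itself certify existence.

13·p = 25/24 ≈ 1.04167; existence NOT certified by the union bound.


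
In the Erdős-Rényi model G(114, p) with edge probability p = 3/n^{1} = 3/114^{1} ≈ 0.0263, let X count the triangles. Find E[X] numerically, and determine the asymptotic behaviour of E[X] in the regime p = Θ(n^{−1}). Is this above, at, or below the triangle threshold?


Number of potential triangles: C(114, 3) = 240464.
Each occurs with probability p³ ≈ (0.0263)³ ≈ 1.82242e-05.
By linearity: E[X] = C(114, 3)·p³ ≈ 240464 · 1.82242e-05 ≈ 4.382.
Here α = 1, so p = 3/n is exactly at the triangle threshold p ~ 1/n. Asymptotically E[X] → c³/6 = 3³/6 = 9/2 ≈ 4.500, a bounded constant. In this regime the triangle count is asymptotically Poisson(c³/6).

E[X] ≈ 4.382; in regime p = Θ(1/n^{1}) E[X] stays bounded (at the triangle threshold p ~ 1/n).


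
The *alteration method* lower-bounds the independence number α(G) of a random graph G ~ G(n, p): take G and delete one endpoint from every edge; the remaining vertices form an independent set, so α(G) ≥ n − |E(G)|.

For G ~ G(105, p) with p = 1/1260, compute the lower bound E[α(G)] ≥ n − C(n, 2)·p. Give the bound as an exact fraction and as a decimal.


E[|E(G)|] = C(105, 2)·p = 5460 · (1/1260) = 13/3.
E[α(G)] ≥ n − E[|E(G)|] = 105 − 13/3 = 302/3.
Numerically: ≈ 100.667.
(This is only a lower bound; the true E[α(G)] may be larger.)

E[α(G)] ≥ 302/3 ≈ 100.667.


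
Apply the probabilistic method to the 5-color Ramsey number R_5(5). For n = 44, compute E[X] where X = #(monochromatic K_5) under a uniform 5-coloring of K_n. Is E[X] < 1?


E[X] = C(44, 5) · 5^{1 − 10} = 1086008 · 5^{−9} = 1086008/1953125.
As a reduced fraction: E[X] = 1086008/1953125 ≈ 0.556.
Is E[X] < 1? YES.
Since E[X] < 1, there exists a 5-coloring of K_{44} with no monochromatic K_5; hence R_5(5) > 44.

E[X] = 1086008/1953125 ≈ 0.556; E[X] < 1, so R_5(5) > 44.


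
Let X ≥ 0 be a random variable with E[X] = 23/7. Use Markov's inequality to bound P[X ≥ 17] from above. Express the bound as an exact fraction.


μ = E[X] = 23/7, a = 17.
Markov: P[X ≥ 17] ≤ μ/a = (23/7)/17 = 23/119.
Numerically: ≈ 0.193277.
(Since a = 17 > μ = 3.285714, the bound 23/119 is < 1 and informative.)

P[X ≥ 17] ≤ 23/119 ≈ 0.193277.


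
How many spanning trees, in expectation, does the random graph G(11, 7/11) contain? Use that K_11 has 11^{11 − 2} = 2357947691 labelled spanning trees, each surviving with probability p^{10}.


K_11 has 11^{11 − 2} = 2357947691 labelled spanning trees.
For each such spanning tree H, let X_H = 1 if all 10 edges of H are present in G. Then P[X_H = 1] = p^{10} = (7/11)^{10} = 282475249/25937424601.
By linearity: E[X] = Σ_H E[X_H] = 2357947691 · p^{10} = 2357947691 · 282475249/25937424601 = 282475249/11.
Numerically: E[X] ≈ 2.57e+07.

E[X] = 2357947691 · (7/11)^{10} = 282475249/11 ≈ 2.57e+07.


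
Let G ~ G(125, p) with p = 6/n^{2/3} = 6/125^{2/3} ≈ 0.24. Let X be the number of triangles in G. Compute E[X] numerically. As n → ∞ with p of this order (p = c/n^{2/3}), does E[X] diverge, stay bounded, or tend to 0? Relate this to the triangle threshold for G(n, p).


Number of potential triangles: C(125, 3) = 317750.
Each occurs with probability p³ ≈ (0.24)³ ≈ 1.3824000e-02.
By linearity: E[X] = C(125, 3)·p³ ≈ 317750 · 1.3824000e-02 ≈ 4392.57600.
Since α = 2/3 < 1, p = c/n^{2/3} ≫ 1/n is above the triangle threshold p ~ 1/n. Asymptotically E[X] ~ (c³/6)·n^{3(1−α)} = (6³/6)·n^{1} → ∞; triangles are abundant w.h.p.

E[X] ≈ 4392.57600; in regime p = Θ(1/n^{2/3}) E[X] diverges (above the triangle threshold p ~ 1/n).


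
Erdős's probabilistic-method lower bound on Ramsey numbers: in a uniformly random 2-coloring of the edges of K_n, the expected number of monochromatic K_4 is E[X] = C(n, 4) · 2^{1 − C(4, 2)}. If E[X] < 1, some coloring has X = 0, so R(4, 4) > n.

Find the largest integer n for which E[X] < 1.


We need C(n, 4) · 2^{1 − 6} < 1, i.e. C(n, 4) < 2^{6 − 1} = 32.
Check values of n near the boundary:
  n = 5: C(5, 4) = 5; 5 < 32? YES
  n = 6: C(6, 4) = 15; 15 < 32? YES
  n = 7: C(7, 4) = 35; 35 < 32? NO
  n = 8: C(8, 4) = 70; 70 < 32? NO
The largest n with C(n, 4) < 32 is n = 6 (where E[X] = 15/32 ≈ 0.469). Hence R(4, 4) > 6, i.e. R(4, 4) ≥ 7.

Largest n = 6; hence R(4, 4) > 6.


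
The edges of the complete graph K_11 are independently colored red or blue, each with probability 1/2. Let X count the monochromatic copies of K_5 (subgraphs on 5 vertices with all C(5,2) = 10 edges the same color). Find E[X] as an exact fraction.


Let X = Σ_S X_S over the C(11, 5) = 462 subsets S of size 5, where X_S = 1 if the K_5 on S is monochromatic.
For a fixed S, the K_5 on S has C(5, 2) = 10 edges. P[all 10 edges red] = (1/2)^10, and likewise for blue, so P[monochromatic] = 2·(1/2)^10 = 2^{1 − 10} = 1/512.
Summing: E[X] = C(11, 5) · 2^{1 − 10} = 462 · 1/512 = 231/256.
Numerically: E[X] ≈ 0.9023.

E[X] = C(11,5)·2^(1−C(5,2)) = 231/256 ≈ 0.9023.


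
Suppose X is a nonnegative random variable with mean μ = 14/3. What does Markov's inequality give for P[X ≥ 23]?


μ = E[X] = 14/3, a = 23.
Markov: P[X ≥ 23] ≤ μ/a = (14/3)/23 = 14/69.
Numerically: ≈ 0.2029.
(Since a = 23 > μ = 4.6667, the bound 14/69 is < 1 and informative.)

P[X ≥ 23] ≤ 14/69 ≈ 0.2029.


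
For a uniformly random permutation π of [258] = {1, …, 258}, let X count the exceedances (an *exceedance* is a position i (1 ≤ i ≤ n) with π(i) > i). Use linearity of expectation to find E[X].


Write X = Σ_{i=1}^{258} X_i, where X_i = 1_{π(i) > i}.
For each fixed i, π(i) is uniform over {1, …, 258} (marginal of a uniform permutation), so P[π(i) > i] = (n − i)/n. Summing: Σ_{i=1}^{258} (n − i)/n = (0 + 1 + … + 257)/258 = 258(258 − 1)/(2·258) = (258 − 1)/2.
Hence E[X] = Σ_{i=1}^{258} (258 − i)/258 = 257/2 ≈ 128.500000.

E[X] = 257/2 = 128.500000.


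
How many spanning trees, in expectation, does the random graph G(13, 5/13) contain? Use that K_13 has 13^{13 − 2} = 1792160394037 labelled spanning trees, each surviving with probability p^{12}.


K_13 has 13^{13 − 2} = 1792160394037 labelled spanning trees.
For each such spanning tree H, let X_H = 1 if all 12 edges of H are present in G. Then P[X_H = 1] = p^{12} = (5/13)^{12} = 244140625/23298085122481.
By linearity: E[X] = Σ_H E[X_H] = 1792160394037 · p^{12} = 1792160394037 · 244140625/23298085122481 = 244140625/13.
Numerically: E[X] ≈ 1.878e+07.

E[X] = 1792160394037 · (5/13)^{12} = 244140625/13 ≈ 1.878e+07.


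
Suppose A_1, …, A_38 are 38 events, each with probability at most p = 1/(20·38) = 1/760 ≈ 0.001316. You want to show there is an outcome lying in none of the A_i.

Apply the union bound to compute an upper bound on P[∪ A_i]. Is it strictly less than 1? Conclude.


Union bound: P[∪_{i=1}^{38} A_i] ≤ Σ_i P[A_i] ≤ 38·p = 38·(1/760) = 1/20.
Numerically: 1/20 ≈ 0.050000.
Is 1/20 < 1? YES.
Since P[∪ A_i] ≤ 1/20 < 1, the complement has P[∩ A_i^c] ≥ 1 − 1/20 = 19/20 > 0, so some outcome avoids every A_i.

38·p = 1/20 ≈ 0.050000; existence CERTIFIED by the union bound.


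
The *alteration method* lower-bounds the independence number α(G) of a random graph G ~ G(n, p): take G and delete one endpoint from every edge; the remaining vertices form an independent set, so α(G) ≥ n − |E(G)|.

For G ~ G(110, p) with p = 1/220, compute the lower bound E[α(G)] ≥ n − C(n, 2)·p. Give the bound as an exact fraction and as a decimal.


E[|E(G)|] = C(110, 2)·p = 5995 · (1/220) = 109/4.
E[α(G)] ≥ n − E[|E(G)|] = 110 − 109/4 = 331/4.
Numerically: ≈ 82.750000.
(This is only a lower bound; the true E[α(G)] may be larger.)

E[α(G)] ≥ 331/4 ≈ 82.750000.


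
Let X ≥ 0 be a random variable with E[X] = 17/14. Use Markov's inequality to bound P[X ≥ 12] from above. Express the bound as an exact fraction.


μ = E[X] = 17/14, a = 12.
Markov: P[X ≥ 12] ≤ μ/a = (17/14)/12 = 17/168.
Numerically: ≈ 0.10119.
(Since a = 12 > μ = 1.21429, the bound 17/168 is < 1 and informative.)

P[X ≥ 12] ≤ 17/168 ≈ 0.10119.


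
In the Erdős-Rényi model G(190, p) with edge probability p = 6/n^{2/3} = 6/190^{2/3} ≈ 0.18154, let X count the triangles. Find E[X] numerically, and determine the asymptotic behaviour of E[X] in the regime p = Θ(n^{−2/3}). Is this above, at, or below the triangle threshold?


Number of potential triangles: C(190, 3) = 1125180.
Each occurs with probability p³ ≈ (0.18154)³ ≈ 5.9833795e-03.
By linearity: E[X] = C(190, 3)·p³ ≈ 1125180 · 5.9833795e-03 ≈ 6732.37895.
Since α = 2/3 < 1, p = c/n^{2/3} ≫ 1/n is above the triangle threshold p ~ 1/n. Asymptotically E[X] ~ (c³/6)·n^{3(1−α)} = (6³/6)·n^{1} → ∞; triangles are abundant w.h.p.

E[X] ≈ 6732.37895; in regime p = Θ(1/n^{2/3}) E[X] diverges (above the triangle threshold p ~ 1/n).


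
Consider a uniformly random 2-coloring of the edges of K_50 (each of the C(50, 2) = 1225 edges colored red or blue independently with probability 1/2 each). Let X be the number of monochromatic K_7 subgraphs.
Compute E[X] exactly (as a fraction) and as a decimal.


Let X = Σ_S X_S over the C(50, 7) = 99884400 subsets S of size 7, where X_S = 1 if the K_7 on S is monochromatic.
For a fixed S, the K_7 on S has C(7, 2) = 21 edges. P[all 21 edges red] = (1/2)^21, and likewise for blue, so P[monochromatic] = 2·(1/2)^21 = 2^{1 − 21} = 1/1048576.
By linearity: E[X] = C(50, 7) · 2^{1 − 21} = 99884400 · 1/1048576 = 6242775/65536.
Numerically: E[X] ≈ 95.257187.

E[X] = C(50,7)·2^(1−C(7,2)) = 6242775/65536 ≈ 95.257187.


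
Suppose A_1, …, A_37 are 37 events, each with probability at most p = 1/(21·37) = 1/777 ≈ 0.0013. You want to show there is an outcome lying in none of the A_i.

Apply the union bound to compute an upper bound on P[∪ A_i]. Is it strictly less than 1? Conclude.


Union bound: P[∪_{i=1}^{37} A_i] ≤ Σ_i P[A_i] ≤ 37·p = 37·(1/777) = 1/21.
Numerically: 1/21 ≈ 0.0476.
Is 1/21 < 1? YES.
Since P[∪ A_i] ≤ 1/21 < 1, the complement has P[∩ A_i^c] ≥ 1 − 1/21 = 20/21 > 0, so some outcome avoids every A_i.

37·p = 1/21 ≈ 0.0476; existence CERTIFIED by the union bound.


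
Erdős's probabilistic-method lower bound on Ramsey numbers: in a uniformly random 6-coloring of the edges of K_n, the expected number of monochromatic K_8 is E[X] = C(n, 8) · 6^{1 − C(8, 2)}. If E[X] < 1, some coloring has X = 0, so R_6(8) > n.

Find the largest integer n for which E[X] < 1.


We need C(n, 8) · 6^{1 − 28} < 1, i.e. C(n, 8) < 6^{28 − 1} = 1023490369077469249536.
Check values of n near the boundary:
  n = 1591: C(1591, 8) = 1000427749141189953870; 1000427749141189953870 < 1023490369077469249536? YES
  n = 1592: C(1592, 8) = 1005480414540892933435; 1005480414540892933435 < 1023490369077469249536? YES
  n = 1593: C(1593, 8) = 1010555394551193970323; 1010555394551193970323 < 1023490369077469249536? YES
  n = 1594: C(1594, 8) = 1015652773590544255167; 1015652773590544255167 < 1023490369077469249536? YES
  n = 1595: C(1595, 8) = 1020772636343363633895; 1020772636343363633895 < 1023490369077469249536? YES
  n = 1596: C(1596, 8) = 1025915067760710553965; 1025915067760710553965 < 1023490369077469249536? NO
  n = 1597: C(1597, 8) = 1031080153060953275445; 1031080153060953275445 < 1023490369077469249536? NO
The largest n with C(n, 8) < 1023490369077469249536 is n = 1595 (where E[X] = 113419181815929292655/113721152119718805504 ≈ 0.99734). Hence R_6(8) > 1595, i.e. R_6(8) ≥ 1596.

Largest n = 1595; hence R_6(8) > 1595.


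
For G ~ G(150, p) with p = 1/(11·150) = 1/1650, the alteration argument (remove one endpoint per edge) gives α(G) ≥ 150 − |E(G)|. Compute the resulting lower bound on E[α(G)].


E[|E(G)|] = C(150, 2)·p = 11175 · (1/1650) = 149/22.
E[α(G)] ≥ n − E[|E(G)|] = 150 − 149/22 = 3151/22.
Numerically: ≈ 143.2273.
(This is only a lower bound; the true E[α(G)] may be larger.)

E[α(G)] ≥ 3151/22 ≈ 143.2273.


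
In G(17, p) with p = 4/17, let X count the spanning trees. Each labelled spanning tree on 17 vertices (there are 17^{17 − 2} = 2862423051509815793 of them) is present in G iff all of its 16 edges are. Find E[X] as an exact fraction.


K_17 has 17^{17 − 2} = 2862423051509815793 labelled spanning trees.
For each such spanning tree H, let X_H = 1 if all 16 edges of H are present in G. Then P[X_H = 1] = p^{16} = (4/17)^{16} = 4294967296/48661191875666868481.
By linearity: E[X] = Σ_H E[X_H] = 2862423051509815793 · p^{16} = 2862423051509815793 · 4294967296/48661191875666868481 = 4294967296/17.
Numerically: E[X] ≈ 2.526e+08.

E[X] = 2862423051509815793 · (4/17)^{16} = 4294967296/17 ≈ 2.526e+08.


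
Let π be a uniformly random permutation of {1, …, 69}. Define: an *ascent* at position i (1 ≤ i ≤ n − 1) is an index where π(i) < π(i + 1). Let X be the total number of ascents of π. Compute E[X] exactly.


Write X = Σ X_I over i = 1, …, 68, with X_I the indicator of one ascent.
There are 68 indicators.
For each fixed i, the pair (π(i), π(i+1)) is a uniformly random ordered pair of distinct values from {1, …, 69}; by symmetry P[π(i) < π(i+1)] = 1/2.
By linearity: E[X] = 68 · (1/2) = (69 − 1) · (1/2) = 34 ≈ 34.00000.

E[X] = 34 = 34.00000.


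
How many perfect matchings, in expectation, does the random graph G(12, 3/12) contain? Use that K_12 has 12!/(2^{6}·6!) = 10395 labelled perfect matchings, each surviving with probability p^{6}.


K_12 has 12!/(2^{6}·6!) = 10395 labelled perfect matchings.
For each such perfect matching H, let X_H = 1 if all 6 edges of H are present in G. Then P[X_H = 1] = p^{6} = (1/4)^{6} = 1/4096.
Summing the indicators: E[X] = Σ_H E[X_H] = 10395 · p^{6} = 10395 · 1/4096 = 10395/4096.
Numerically: E[X] ≈ 2.54.

E[X] = 10395 · (1/4)^{6} = 10395/4096 ≈ 2.54.


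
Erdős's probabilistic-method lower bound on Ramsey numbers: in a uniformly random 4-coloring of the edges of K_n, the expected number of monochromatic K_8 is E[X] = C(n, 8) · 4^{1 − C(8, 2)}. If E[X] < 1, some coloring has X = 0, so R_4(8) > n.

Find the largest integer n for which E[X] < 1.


We need C(n, 8) · 4^{1 − 28} < 1, i.e. C(n, 8) < 4^{28 − 1} = 18014398509481984.
Check values of n near the boundary:
  n = 403: C(403, 8) = 16090020602228430; 16090020602228430 < 18014398509481984? YES
  n = 404: C(404, 8) = 16415071523485570; 16415071523485570 < 18014398509481984? YES
  n = 405: C(405, 8) = 16745853821188050; 16745853821188050 < 18014398509481984? YES
  n = 406: C(406, 8) = 17082453897995850; 17082453897995850 < 18014398509481984? YES
  n = 407: C(407, 8) = 17424959239309050; 17424959239309050 < 18014398509481984? YES
  n = 408: C(408, 8) = 17773458424095231; 17773458424095231 < 18014398509481984? YES
  n = 409: C(409, 8) = 18128041135797879; 18128041135797879 < 18014398509481984? NO
The largest n with C(n, 8) < 18014398509481984 is n = 408 (where E[X] = 17773458424095231/18014398509481984 ≈ 0.9866251). Hence R_4(8) > 408, i.e. R_4(8) ≥ 409.

Largest n = 408; hence R_4(8) > 408.


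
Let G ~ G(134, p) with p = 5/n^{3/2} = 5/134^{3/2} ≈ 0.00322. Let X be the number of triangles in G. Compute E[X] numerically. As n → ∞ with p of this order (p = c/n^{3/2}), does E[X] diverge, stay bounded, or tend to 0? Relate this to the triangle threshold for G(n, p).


Number of potential triangles: C(134, 3) = 392084.
Each occurs with probability p³ ≈ (0.00322)³ ≈ 3.34918e-08.
By linearity: E[X] = C(134, 3)·p³ ≈ 392084 · 3.34918e-08 ≈ 0.013.
Since α = 3/2 > 1, p = c/n^{3/2} = o(1/n) is below the triangle threshold p ~ 1/n. Asymptotically E[X] ~ (c³/6)·n^{3(1−α)} = (5³/6)·n^{-1.5} → 0, so by Markov's inequality G has no triangles w.h.p.

E[X] ≈ 0.013; in regime p = Θ(1/n^{3/2}) E[X] tends to 0 (below the triangle threshold p ~ 1/n).


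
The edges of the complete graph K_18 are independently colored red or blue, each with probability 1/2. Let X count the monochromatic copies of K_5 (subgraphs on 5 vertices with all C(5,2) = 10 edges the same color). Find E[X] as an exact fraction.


Let X = Σ_S X_S over the C(18, 5) = 8568 subsets S of size 5, where X_S = 1 if the K_5 on S is monochromatic.
For a fixed S, the K_5 on S has C(5, 2) = 10 edges. P[all 10 edges red] = (1/2)^10, and likewise for blue, so P[monochromatic] = 2·(1/2)^10 = 2^{1 − 10} = 1/512.
By linearity of expectation: E[X] = C(18, 5) · 2^{1 − 10} = 8568 · 1/512 = 1071/64.
Numerically: E[X] ≈ 16.7344.

E[X] = C(18,5)·2^(1−C(5,2)) = 1071/64 ≈ 16.7344.
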